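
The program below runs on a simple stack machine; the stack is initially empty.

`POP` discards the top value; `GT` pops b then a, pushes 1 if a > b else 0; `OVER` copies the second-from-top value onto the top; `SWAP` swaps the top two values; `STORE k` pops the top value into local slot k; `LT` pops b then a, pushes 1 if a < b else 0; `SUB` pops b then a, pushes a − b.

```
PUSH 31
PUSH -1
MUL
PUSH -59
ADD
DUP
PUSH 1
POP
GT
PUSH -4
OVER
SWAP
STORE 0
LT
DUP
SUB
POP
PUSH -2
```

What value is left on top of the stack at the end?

-2

PUSH 31  : [31]
PUSH -1  : [31, -1]
MUL      : [-31]
PUSH -59 : [-31, -59]
ADD      : [-90]
DUP      : [-90, -90]
PUSH 1   : [-90, -90, 1]
POP      : [-90, -90]
GT       : [0]
PUSH -4  : [0, -4]
OVER     : [0, -4, 0]
SWAP     : [0, 0, -4]
STORE 0  : [0, 0]
LT       : [0]
DUP      : [0, 0]
SUB      : [0]
POP      : []
PUSH -2  : [-2]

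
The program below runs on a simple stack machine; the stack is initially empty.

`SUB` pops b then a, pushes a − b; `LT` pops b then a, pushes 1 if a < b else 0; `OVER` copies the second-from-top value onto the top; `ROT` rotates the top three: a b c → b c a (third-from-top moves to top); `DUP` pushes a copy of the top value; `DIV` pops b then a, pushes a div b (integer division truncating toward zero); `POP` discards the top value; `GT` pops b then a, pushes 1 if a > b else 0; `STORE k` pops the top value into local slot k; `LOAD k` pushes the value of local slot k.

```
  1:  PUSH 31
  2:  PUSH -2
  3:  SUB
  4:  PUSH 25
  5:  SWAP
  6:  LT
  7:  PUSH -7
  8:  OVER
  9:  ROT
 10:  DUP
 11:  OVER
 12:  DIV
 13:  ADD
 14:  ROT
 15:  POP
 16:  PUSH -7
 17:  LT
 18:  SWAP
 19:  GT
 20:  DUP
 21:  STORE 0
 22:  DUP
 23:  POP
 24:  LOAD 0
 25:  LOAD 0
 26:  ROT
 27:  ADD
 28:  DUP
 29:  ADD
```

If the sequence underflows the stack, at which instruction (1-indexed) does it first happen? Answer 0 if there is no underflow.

0

PUSH 31 → [31]
PUSH -2 → [31, -2]
SUB     → [33]
PUSH 25 → [33, 25]
SWAP    → [25, 33]
LT      → [1]
PUSH -7 → [1, -7]
OVER    → [1, -7, 1]
ROT     → [-7, 1, 1]
DUP     → [-7, 1, 1, 1]
OVER    → [-7, 1, 1, 1, 1]
DIV     → [-7, 1, 1, 1]
ADD     → [-7, 1, 2]
ROT     → [1, 2, -7]
POP     → [1, 2]
PUSH -7 → [1, 2, -7]
LT      → [1, 0]
SWAP    → [0, 1]
GT      → [0]
DUP     → [0, 0]
STORE 0 → [0]
DUP     → [0, 0]
POP     → [0]
LOAD 0  → [0, 0]
LOAD 0  → [0, 0, 0]
ROT     → [0, 0, 0]
ADD     → [0, 0]
DUP     → [0, 0, 0]
ADD     → [0, 0]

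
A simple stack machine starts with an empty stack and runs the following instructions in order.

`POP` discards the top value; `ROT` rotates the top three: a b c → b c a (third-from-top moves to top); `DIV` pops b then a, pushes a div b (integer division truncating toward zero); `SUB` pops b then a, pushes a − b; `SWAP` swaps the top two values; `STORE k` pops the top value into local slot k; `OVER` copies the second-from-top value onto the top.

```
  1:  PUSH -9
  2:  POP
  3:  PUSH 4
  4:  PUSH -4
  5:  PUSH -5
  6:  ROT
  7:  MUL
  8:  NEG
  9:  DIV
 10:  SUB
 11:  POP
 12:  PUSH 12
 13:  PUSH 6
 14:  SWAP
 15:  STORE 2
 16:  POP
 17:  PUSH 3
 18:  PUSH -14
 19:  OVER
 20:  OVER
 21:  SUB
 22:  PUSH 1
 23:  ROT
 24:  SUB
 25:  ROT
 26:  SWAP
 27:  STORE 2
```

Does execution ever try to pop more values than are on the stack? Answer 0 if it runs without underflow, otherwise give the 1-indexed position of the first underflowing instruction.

PUSH -9 : -9
POP     : (empty)
PUSH 4  : 4
PUSH -4 : 4 -4
PUSH -5 : 4 -4 -5
ROT     : -4 -5 4
MUL     : -4 -20
NEG     : -4 20
DIV     : 0
SUB  — needs 2 operands, stack has 1 → underflow

10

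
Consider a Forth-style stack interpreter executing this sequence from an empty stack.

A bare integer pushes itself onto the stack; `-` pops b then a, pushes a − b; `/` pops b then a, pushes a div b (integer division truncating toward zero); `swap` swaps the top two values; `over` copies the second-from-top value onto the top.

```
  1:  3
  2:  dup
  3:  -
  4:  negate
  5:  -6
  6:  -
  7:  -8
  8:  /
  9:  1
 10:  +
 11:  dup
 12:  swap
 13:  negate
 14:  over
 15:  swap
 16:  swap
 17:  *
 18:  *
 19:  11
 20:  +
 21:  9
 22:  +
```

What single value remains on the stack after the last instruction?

3      -> [3]
dup    -> [3, 3]
-      -> [0]
negate -> [0]
-6     -> [0, -6]
-      -> [6]
-8     -> [6, -8]
/      -> [0]
1      -> [0, 1]
+      -> [1]
dup    -> [1, 1]
swap   -> [1, 1]
negate -> [1, -1]
over   -> [1, -1, 1]
swap   -> [1, 1, -1]
swap   -> [1, -1, 1]
*      -> [1, -1]
*      -> [-1]
11     -> [-1, 11]
+      -> [10]
9      -> [10, 9]
+      -> [19]

19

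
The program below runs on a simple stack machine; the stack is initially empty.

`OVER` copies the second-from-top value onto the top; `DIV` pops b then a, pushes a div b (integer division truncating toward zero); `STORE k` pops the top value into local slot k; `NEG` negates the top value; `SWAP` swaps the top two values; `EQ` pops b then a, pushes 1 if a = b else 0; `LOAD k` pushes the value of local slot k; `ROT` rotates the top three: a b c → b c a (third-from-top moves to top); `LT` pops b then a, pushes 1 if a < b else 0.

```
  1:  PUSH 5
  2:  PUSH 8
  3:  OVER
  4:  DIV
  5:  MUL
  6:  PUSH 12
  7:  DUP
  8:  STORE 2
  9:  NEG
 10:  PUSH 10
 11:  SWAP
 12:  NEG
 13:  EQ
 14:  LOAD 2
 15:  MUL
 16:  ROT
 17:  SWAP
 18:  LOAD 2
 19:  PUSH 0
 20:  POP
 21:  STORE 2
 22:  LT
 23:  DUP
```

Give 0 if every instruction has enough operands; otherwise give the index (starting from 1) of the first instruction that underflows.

PUSH 5  -> 5
PUSH 8  -> 5 8
OVER    -> 5 8 5
DIV     -> 5 1
MUL     -> 5
PUSH 12 -> 5 12
DUP     -> 5 12 12
STORE 2 -> 5 12
NEG     -> 5 -12
PUSH 10 -> 5 -12 10
SWAP    -> 5 10 -12
NEG     -> 5 10 12
EQ      -> 5 0
LOAD 2  -> 5 0 12
MUL     -> 5 0
ROT  — needs 3 operands, stack has 2 → underflow

16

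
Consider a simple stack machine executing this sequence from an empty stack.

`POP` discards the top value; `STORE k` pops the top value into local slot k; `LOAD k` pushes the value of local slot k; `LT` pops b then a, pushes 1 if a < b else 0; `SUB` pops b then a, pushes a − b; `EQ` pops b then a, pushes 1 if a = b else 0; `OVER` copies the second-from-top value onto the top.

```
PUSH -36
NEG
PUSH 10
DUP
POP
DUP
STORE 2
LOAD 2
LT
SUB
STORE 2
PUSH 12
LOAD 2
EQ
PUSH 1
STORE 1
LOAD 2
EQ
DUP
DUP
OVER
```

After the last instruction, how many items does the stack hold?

4

PUSH -36 → [-36]
NEG      → [36]
PUSH 10  → [36, 10]
DUP      → [36, 10, 10]
POP      → [36, 10]
DUP      → [36, 10, 10]
STORE 2  → [36, 10]
LOAD 2   → [36, 10, 10]
LT       → [36, 0]
SUB      → [36]
STORE 2  → []
PUSH 12  → [12]
LOAD 2   → [12, 36]
EQ       → [0]
PUSH 1   → [0, 1]
STORE 1  → [0]
LOAD 2   → [0, 36]
EQ       → [0]
DUP      → [0, 0]
DUP      → [0, 0, 0]
OVER     → [0, 0, 0, 0]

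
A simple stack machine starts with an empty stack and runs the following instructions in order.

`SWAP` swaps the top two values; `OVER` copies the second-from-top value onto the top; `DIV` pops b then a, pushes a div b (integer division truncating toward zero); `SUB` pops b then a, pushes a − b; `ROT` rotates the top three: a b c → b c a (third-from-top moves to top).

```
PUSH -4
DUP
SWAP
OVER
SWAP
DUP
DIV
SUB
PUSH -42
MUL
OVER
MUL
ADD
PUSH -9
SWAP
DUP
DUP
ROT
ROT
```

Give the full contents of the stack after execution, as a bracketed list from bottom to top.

PUSH -4  → [-4]
DUP      → [-4, -4]
SWAP     → [-4, -4]
OVER     → [-4, -4, -4]
SWAP     → [-4, -4, -4]
DUP      → [-4, -4, -4, -4]
DIV      → [-4, -4, 1]
SUB      → [-4, -5]
PUSH -42 → [-4, -5, -42]
MUL      → [-4, 210]
OVER     → [-4, 210, -4]
MUL      → [-4, -840]
ADD      → [-844]
PUSH -9  → [-844, -9]
SWAP     → [-9, -844]
DUP      → [-9, -844, -844]
DUP      → [-9, -844, -844, -844]
ROT      → [-9, -844, -844, -844]
ROT      → [-9, -844, -844, -844]

[-9, -844, -844, -844]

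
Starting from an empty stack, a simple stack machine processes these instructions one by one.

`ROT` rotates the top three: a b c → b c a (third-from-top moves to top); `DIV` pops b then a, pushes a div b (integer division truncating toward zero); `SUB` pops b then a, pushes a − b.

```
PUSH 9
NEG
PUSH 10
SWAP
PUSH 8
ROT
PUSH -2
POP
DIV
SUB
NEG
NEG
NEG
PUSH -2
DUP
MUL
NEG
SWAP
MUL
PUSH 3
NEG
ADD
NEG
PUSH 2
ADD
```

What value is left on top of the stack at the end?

41

PUSH 9  -> 9
NEG     -> -9
PUSH 10 -> -9 10
SWAP    -> 10 -9
PUSH 8  -> 10 -9 8
ROT     -> -9 8 10
PUSH -2 -> -9 8 10 -2
POP     -> -9 8 10
DIV     -> -9 0
SUB     -> -9
NEG     -> 9
NEG     -> -9
NEG     -> 9
PUSH -2 -> 9 -2
DUP     -> 9 -2 -2
MUL     -> 9 4
NEG     -> 9 -4
SWAP    -> -4 9
MUL     -> -36
PUSH 3  -> -36 3
NEG     -> -36 -3
ADD     -> -39
NEG     -> 39
PUSH 2  -> 39 2
ADD     -> 41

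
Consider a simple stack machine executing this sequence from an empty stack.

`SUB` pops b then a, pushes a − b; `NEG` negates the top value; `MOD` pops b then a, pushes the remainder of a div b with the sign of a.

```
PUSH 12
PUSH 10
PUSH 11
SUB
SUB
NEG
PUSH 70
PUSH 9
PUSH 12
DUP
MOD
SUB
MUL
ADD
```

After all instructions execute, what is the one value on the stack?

617

PUSH 12 → [12]
PUSH 10 → [12, 10]
PUSH 11 → [12, 10, 11]
SUB     → [12, -1]
SUB     → [13]
NEG     → [-13]
PUSH 70 → [-13, 70]
PUSH 9  → [-13, 70, 9]
PUSH 12 → [-13, 70, 9, 12]
DUP     → [-13, 70, 9, 12, 12]
MOD     → [-13, 70, 9, 0]
SUB     → [-13, 70, 9]
MUL     → [-13, 630]
ADD     → [617]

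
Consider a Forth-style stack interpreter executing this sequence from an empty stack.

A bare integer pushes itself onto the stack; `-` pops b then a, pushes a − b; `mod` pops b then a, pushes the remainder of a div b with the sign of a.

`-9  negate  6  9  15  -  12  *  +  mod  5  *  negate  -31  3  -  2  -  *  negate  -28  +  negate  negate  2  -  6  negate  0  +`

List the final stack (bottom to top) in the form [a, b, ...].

-9      [-9]
negate  [9]
6       [9, 6]
9       [9, 6, 9]
15      [9, 6, 9, 15]
-       [9, 6, -6]
12      [9, 6, -6, 12]
*       [9, 6, -72]
+       [9, -66]
mod     [9]
5       [9, 5]
*       [45]
negate  [-45]
-31     [-45, -31]
3       [-45, -31, 3]
-       [-45, -34]
2       [-45, -34, 2]
-       [-45, -36]
*       [1620]
negate  [-1620]
-28     [-1620, -28]
+       [-1648]
negate  [1648]
negate  [-1648]
2       [-1648, 2]
-       [-1650]
6       [-1650, 6]
negate  [-1650, -6]
0       [-1650, -6, 0]
+       [-1650, -6]

[-1650, -6]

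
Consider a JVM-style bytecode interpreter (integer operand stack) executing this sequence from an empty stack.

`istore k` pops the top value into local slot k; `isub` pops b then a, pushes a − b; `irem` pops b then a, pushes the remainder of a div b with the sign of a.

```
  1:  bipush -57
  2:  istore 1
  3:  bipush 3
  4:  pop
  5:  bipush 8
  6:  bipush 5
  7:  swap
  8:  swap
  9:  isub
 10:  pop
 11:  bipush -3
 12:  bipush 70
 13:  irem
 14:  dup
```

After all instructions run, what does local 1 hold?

bipush -57 → -57
istore 1   → (empty)
bipush 3   → 3
pop        → (empty)
bipush 8   → 8
bipush 5   → 8 5
swap       → 5 8
swap       → 8 5
isub       → 3
pop        → (empty)
bipush -3  → -3
bipush 70  → -3 70
irem       → -3
dup        → -3 -3

-57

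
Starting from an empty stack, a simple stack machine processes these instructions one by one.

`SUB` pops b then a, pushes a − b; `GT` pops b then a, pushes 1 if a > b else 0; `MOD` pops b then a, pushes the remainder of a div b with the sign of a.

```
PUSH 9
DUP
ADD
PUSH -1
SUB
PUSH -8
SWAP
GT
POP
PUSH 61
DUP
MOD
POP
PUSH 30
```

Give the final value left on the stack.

30

PUSH 9  → [9]
DUP     → [9, 9]
ADD     → [18]
PUSH -1 → [18, -1]
SUB     → [19]
PUSH -8 → [19, -8]
SWAP    → [-8, 19]
GT      → [0]
POP     → []
PUSH 61 → [61]
DUP     → [61, 61]
MOD     → [0]
POP     → []
PUSH 30 → [30]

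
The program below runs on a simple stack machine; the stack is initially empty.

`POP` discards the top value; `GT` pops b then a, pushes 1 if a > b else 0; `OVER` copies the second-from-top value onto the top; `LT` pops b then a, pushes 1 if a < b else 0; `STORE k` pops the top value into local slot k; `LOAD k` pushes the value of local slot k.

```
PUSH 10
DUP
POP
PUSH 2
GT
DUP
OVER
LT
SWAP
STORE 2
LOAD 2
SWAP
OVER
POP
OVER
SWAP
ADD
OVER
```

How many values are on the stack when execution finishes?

PUSH 10  10
DUP      10 10
POP      10
PUSH 2   10 2
GT       1
DUP      1 1
OVER     1 1 1
LT       1 0
SWAP     0 1
STORE 2  0
LOAD 2   0 1
SWAP     1 0
OVER     1 0 1
POP      1 0
OVER     1 0 1
SWAP     1 1 0
ADD      1 1
OVER     1 1 1

3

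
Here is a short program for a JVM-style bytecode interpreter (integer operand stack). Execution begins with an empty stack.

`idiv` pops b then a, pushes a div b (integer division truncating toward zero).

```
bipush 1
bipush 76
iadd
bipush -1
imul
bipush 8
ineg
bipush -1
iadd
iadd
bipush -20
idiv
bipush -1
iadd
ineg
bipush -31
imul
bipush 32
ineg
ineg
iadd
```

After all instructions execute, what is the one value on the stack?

bipush 1   → 1
bipush 76  → 1 76
iadd       → 77
bipush -1  → 77 -1
imul       → -77
bipush 8   → -77 8
ineg       → -77 -8
bipush -1  → -77 -8 -1
iadd       → -77 -9
iadd       → -86
bipush -20 → -86 -20
idiv       → 4
bipush -1  → 4 -1
iadd       → 3
ineg       → -3
bipush -31 → -3 -31
imul       → 93
bipush 32  → 93 32
ineg       → 93 -32
ineg       → 93 32
iadd       → 125

125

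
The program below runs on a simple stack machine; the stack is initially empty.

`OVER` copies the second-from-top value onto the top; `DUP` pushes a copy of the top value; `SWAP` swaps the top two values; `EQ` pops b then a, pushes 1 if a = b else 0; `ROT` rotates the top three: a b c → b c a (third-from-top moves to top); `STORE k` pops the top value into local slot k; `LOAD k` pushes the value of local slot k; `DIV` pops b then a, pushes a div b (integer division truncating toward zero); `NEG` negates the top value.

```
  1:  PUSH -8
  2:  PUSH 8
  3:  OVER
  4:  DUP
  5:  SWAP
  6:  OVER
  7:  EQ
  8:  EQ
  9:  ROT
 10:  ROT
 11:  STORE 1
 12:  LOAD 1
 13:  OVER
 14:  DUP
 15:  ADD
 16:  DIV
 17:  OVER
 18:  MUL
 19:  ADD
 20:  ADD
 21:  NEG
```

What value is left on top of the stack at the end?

PUSH -8 → [-8]
PUSH 8  → [-8, 8]
OVER    → [-8, 8, -8]
DUP     → [-8, 8, -8, -8]
SWAP    → [-8, 8, -8, -8]
OVER    → [-8, 8, -8, -8, -8]
EQ      → [-8, 8, -8, 1]
EQ      → [-8, 8, 0]
ROT     → [8, 0, -8]
ROT     → [0, -8, 8]
STORE 1 → [0, -8]
LOAD 1  → [0, -8, 8]
OVER    → [0, -8, 8, -8]
DUP     → [0, -8, 8, -8, -8]
ADD     → [0, -8, 8, -16]
DIV     → [0, -8, 0]
OVER    → [0, -8, 0, -8]
MUL     → [0, -8, 0]
ADD     → [0, -8]
ADD     → [-8]
NEG     → [8]

8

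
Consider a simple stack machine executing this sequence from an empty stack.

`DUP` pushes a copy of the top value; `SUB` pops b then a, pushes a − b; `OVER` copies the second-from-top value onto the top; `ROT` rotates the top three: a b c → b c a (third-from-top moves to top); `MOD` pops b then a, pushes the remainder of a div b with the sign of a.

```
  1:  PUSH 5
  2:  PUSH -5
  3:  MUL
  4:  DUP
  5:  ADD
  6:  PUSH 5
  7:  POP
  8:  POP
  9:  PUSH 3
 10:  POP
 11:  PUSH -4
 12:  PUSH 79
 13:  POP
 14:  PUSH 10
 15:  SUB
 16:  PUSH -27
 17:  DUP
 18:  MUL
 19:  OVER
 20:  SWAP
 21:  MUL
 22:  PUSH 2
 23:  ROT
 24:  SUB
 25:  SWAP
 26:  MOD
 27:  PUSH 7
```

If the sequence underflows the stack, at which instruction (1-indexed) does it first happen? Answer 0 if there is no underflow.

PUSH 5   : [5]
PUSH -5  : [5, -5]
MUL      : [-25]
DUP      : [-25, -25]
ADD      : [-50]
PUSH 5   : [-50, 5]
POP      : [-50]
POP      : []
PUSH 3   : [3]
POP      : []
PUSH -4  : [-4]
PUSH 79  : [-4, 79]
POP      : [-4]
PUSH 10  : [-4, 10]
SUB      : [-14]
PUSH -27 : [-14, -27]
DUP      : [-14, -27, -27]
MUL      : [-14, 729]
OVER     : [-14, 729, -14]
SWAP     : [-14, -14, 729]
MUL      : [-14, -10206]
PUSH 2   : [-14, -10206, 2]
ROT      : [-10206, 2, -14]
SUB      : [-10206, 16]
SWAP     : [16, -10206]
MOD      : [16]
PUSH 7   : [16, 7]

0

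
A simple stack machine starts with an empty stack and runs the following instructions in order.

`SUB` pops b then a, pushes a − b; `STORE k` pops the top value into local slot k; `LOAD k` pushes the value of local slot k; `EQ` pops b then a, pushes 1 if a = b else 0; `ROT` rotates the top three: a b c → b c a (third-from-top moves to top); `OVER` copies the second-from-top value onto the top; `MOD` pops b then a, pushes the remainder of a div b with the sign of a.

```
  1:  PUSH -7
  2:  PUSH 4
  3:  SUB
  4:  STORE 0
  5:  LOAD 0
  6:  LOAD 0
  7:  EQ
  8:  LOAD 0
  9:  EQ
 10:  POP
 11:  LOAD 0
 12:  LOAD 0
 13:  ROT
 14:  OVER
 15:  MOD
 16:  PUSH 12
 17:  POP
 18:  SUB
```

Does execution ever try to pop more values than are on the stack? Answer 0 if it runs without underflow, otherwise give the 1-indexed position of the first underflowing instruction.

PUSH -7 : -7
PUSH 4  : -7 4
SUB     : -11
STORE 0 : (empty)
LOAD 0  : -11
LOAD 0  : -11 -11
EQ      : 1
LOAD 0  : 1 -11
EQ      : 0
POP     : (empty)
LOAD 0  : -11
LOAD 0  : -11 -11
ROT  — needs 3 operands, stack has 2 → underflow

13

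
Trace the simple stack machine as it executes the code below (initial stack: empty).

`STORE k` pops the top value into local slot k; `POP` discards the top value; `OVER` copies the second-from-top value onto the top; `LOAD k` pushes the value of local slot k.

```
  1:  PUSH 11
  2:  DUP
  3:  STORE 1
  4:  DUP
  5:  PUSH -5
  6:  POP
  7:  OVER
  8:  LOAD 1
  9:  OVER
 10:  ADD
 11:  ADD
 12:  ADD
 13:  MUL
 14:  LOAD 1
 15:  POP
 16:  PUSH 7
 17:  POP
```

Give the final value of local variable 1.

PUSH 11  11
DUP      11 11
STORE 1  11
DUP      11 11
PUSH -5  11 11 -5
POP      11 11
OVER     11 11 11
LOAD 1   11 11 11 11
OVER     11 11 11 11 11
ADD      11 11 11 22
ADD      11 11 33
ADD      11 44
MUL      484
LOAD 1   484 11
POP      484
PUSH 7   484 7
POP      484

11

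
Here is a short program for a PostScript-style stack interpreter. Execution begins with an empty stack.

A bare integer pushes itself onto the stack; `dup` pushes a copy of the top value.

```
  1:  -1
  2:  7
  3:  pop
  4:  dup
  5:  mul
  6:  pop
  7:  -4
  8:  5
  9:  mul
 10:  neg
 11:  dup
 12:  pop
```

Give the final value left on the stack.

20

-1  → -1
7   → -1 7
pop → -1
dup → -1 -1
mul → 1
pop → (empty)
-4  → -4
5   → -4 5
mul → -20
neg → 20
dup → 20 20
pop → 20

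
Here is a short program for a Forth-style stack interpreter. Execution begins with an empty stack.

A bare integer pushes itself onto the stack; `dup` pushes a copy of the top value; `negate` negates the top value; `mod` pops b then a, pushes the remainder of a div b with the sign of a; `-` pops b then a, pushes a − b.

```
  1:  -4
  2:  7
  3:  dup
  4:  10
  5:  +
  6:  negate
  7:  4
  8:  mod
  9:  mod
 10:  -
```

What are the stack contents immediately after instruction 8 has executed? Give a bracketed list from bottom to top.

-4     → [-4]
7      → [-4, 7]
dup    → [-4, 7, 7]
10     → [-4, 7, 7, 10]
+      → [-4, 7, 17]
negate → [-4, 7, -17]
4      → [-4, 7, -17, 4]
mod    → [-4, 7, -1]

[-4, 7, -1]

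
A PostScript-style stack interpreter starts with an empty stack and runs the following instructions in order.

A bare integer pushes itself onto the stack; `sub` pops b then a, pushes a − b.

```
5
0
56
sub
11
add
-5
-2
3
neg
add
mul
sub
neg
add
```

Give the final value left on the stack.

75

5   -> [5]
0   -> [5, 0]
56  -> [5, 0, 56]
sub -> [5, -56]
11  -> [5, -56, 11]
add -> [5, -45]
-5  -> [5, -45, -5]
-2  -> [5, -45, -5, -2]
3   -> [5, -45, -5, -2, 3]
neg -> [5, -45, -5, -2, -3]
add -> [5, -45, -5, -5]
mul -> [5, -45, 25]
sub -> [5, -70]
neg -> [5, 70]
add -> [75]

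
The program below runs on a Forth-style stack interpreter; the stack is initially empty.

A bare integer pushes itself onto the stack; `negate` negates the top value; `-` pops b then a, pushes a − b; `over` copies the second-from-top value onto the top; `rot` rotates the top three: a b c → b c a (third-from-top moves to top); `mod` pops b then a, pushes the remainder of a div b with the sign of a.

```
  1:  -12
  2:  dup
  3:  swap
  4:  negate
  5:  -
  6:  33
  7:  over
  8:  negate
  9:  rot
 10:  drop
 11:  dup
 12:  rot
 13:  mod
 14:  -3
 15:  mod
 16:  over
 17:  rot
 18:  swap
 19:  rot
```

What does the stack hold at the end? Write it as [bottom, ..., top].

-12     -12
dup     -12 -12
swap    -12 -12
negate  -12 12
-       -24
33      -24 33
over    -24 33 -24
negate  -24 33 24
rot     33 24 -24
drop    33 24
dup     33 24 24
rot     24 24 33
mod     24 24
-3      24 24 -3
mod     24 0
over    24 0 24
rot     0 24 24
swap    0 24 24
rot     24 24 0

[24, 24, 0]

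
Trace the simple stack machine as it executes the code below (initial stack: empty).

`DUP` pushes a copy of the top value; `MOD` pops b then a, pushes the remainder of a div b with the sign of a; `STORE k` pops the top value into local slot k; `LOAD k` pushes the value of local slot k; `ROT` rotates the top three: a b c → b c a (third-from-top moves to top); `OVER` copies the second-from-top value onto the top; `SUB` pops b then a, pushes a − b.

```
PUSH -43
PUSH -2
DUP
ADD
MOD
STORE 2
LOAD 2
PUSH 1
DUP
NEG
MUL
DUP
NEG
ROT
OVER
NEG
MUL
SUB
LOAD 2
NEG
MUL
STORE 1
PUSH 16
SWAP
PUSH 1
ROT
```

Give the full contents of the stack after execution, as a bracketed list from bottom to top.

PUSH -43 → -43
PUSH -2  → -43 -2
DUP      → -43 -2 -2
ADD      → -43 -4
MOD      → -3
STORE 2  → (empty)
LOAD 2   → -3
PUSH 1   → -3 1
DUP      → -3 1 1
NEG      → -3 1 -1
MUL      → -3 -1
DUP      → -3 -1 -1
NEG      → -3 -1 1
ROT      → -1 1 -3
OVER     → -1 1 -3 1
NEG      → -1 1 -3 -1
MUL      → -1 1 3
SUB      → -1 -2
LOAD 2   → -1 -2 -3
NEG      → -1 -2 3
MUL      → -1 -6
STORE 1  → -1
PUSH 16  → -1 16
SWAP     → 16 -1
PUSH 1   → 16 -1 1
ROT      → -1 1 16

[-1, 1, 16]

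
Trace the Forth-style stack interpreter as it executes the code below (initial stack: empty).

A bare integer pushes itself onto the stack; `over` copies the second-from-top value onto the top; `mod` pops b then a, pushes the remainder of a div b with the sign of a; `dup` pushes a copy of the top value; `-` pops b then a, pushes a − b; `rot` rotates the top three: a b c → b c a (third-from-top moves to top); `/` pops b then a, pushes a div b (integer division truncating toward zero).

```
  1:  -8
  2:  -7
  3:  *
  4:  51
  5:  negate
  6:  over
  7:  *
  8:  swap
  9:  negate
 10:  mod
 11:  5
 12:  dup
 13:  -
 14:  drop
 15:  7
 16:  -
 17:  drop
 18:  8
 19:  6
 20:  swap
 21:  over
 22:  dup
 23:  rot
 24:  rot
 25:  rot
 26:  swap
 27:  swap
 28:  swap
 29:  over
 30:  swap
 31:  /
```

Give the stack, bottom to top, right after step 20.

-8     : [-8]
-7     : [-8, -7]
*      : [56]
51     : [56, 51]
negate : [56, -51]
over   : [56, -51, 56]
*      : [56, -2856]
swap   : [-2856, 56]
negate : [-2856, -56]
mod    : [0]
5      : [0, 5]
dup    : [0, 5, 5]
-      : [0, 0]
drop   : [0]
7      : [0, 7]
-      : [-7]
drop   : []
8      : [8]
6      : [8, 6]
swap   : [6, 8]

[6, 8]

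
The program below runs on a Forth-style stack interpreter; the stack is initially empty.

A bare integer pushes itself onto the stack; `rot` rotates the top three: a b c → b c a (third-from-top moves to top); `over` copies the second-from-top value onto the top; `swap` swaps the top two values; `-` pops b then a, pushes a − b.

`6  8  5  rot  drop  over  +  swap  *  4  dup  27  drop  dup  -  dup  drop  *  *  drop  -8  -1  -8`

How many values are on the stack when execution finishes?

3

6    : 6
8    : 6 8
5    : 6 8 5
rot  : 8 5 6
drop : 8 5
over : 8 5 8
+    : 8 13
swap : 13 8
*    : 104
4    : 104 4
dup  : 104 4 4
27   : 104 4 4 27
drop : 104 4 4
dup  : 104 4 4 4
-    : 104 4 0
dup  : 104 4 0 0
drop : 104 4 0
*    : 104 0
*    : 0
drop : (empty)
-8   : -8
-1   : -8 -1
-8   : -8 -1 -8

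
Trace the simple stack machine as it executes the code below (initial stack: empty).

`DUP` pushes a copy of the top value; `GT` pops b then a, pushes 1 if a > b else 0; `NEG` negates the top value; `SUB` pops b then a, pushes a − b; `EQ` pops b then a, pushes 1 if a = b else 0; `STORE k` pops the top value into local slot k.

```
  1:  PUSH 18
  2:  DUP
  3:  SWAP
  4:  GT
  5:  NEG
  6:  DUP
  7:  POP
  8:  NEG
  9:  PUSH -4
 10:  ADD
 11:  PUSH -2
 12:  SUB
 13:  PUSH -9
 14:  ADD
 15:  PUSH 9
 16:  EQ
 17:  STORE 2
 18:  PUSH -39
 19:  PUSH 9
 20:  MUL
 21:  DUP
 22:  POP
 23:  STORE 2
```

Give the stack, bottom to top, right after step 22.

PUSH 18  → 18
DUP      → 18 18
SWAP     → 18 18
GT       → 0
NEG      → 0
DUP      → 0 0
POP      → 0
NEG      → 0
PUSH -4  → 0 -4
ADD      → -4
PUSH -2  → -4 -2
SUB      → -2
PUSH -9  → -2 -9
ADD      → -11
PUSH 9   → -11 9
EQ       → 0
STORE 2  → (empty)
PUSH -39 → -39
PUSH 9   → -39 9
MUL      → -351
DUP      → -351 -351
POP      → -351

[-351]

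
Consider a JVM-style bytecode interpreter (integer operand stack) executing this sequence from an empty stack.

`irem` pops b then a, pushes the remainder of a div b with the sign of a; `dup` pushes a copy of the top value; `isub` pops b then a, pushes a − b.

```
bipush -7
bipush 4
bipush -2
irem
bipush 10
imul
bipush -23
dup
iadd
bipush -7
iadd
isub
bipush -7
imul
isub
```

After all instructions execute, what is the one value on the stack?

364

bipush -7  : [-7]
bipush 4   : [-7, 4]
bipush -2  : [-7, 4, -2]
irem       : [-7, 0]
bipush 10  : [-7, 0, 10]
imul       : [-7, 0]
bipush -23 : [-7, 0, -23]
dup        : [-7, 0, -23, -23]
iadd       : [-7, 0, -46]
bipush -7  : [-7, 0, -46, -7]
iadd       : [-7, 0, -53]
isub       : [-7, 53]
bipush -7  : [-7, 53, -7]
imul       : [-7, -371]
isub       : [364]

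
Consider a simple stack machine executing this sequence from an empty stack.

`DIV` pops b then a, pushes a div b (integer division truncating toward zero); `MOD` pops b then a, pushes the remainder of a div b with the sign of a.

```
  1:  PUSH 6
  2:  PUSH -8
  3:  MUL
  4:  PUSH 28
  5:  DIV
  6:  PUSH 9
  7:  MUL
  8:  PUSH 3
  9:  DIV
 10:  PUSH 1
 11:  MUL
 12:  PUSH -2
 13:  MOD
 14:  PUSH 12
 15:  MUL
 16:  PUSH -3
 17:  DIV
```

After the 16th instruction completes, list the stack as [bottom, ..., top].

[-12, -3]

PUSH 6  : 6
PUSH -8 : 6 -8
MUL     : -48
PUSH 28 : -48 28
DIV     : -1
PUSH 9  : -1 9
MUL     : -9
PUSH 3  : -9 3
DIV     : -3
PUSH 1  : -3 1
MUL     : -3
PUSH -2 : -3 -2
MOD     : -1
PUSH 12 : -1 12
MUL     : -12
PUSH -3 : -12 -3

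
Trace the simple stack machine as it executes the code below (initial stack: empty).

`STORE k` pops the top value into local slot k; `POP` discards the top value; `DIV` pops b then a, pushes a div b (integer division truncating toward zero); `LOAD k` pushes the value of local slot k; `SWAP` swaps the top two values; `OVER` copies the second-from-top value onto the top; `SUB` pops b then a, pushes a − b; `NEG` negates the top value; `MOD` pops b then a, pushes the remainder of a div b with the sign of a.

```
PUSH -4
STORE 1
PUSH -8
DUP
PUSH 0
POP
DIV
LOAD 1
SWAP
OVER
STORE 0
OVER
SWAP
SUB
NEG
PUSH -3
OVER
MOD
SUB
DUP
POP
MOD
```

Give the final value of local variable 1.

-4

PUSH -4 : [-4]
STORE 1 : []
PUSH -8 : [-8]
DUP     : [-8, -8]
PUSH 0  : [-8, -8, 0]
POP     : [-8, -8]
DIV     : [1]
LOAD 1  : [1, -4]
SWAP    : [-4, 1]
OVER    : [-4, 1, -4]
STORE 0 : [-4, 1]
OVER    : [-4, 1, -4]
SWAP    : [-4, -4, 1]
SUB     : [-4, -5]
NEG     : [-4, 5]
PUSH -3 : [-4, 5, -3]
OVER    : [-4, 5, -3, 5]
MOD     : [-4, 5, -3]
SUB     : [-4, 8]
DUP     : [-4, 8, 8]
POP     : [-4, 8]
MOD     : [-4]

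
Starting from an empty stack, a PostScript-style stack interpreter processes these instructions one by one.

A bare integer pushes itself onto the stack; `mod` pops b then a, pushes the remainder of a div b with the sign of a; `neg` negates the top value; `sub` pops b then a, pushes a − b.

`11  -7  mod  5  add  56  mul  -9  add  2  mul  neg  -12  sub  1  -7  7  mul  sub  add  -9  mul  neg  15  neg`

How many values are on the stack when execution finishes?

2

11  : [11]
-7  : [11, -7]
mod : [4]
5   : [4, 5]
add : [9]
56  : [9, 56]
mul : [504]
-9  : [504, -9]
add : [495]
2   : [495, 2]
mul : [990]
neg : [-990]
-12 : [-990, -12]
sub : [-978]
1   : [-978, 1]
-7  : [-978, 1, -7]
7   : [-978, 1, -7, 7]
mul : [-978, 1, -49]
sub : [-978, 50]
add : [-928]
-9  : [-928, -9]
mul : [8352]
neg : [-8352]
15  : [-8352, 15]
neg : [-8352, -15]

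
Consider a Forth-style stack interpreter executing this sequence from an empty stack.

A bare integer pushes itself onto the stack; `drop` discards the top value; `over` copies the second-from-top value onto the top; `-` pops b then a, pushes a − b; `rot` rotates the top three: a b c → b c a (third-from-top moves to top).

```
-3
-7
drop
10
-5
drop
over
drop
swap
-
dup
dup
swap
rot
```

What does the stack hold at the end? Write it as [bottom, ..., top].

-3   -> [-3]
-7   -> [-3, -7]
drop -> [-3]
10   -> [-3, 10]
-5   -> [-3, 10, -5]
drop -> [-3, 10]
over -> [-3, 10, -3]
drop -> [-3, 10]
swap -> [10, -3]
-    -> [13]
dup  -> [13, 13]
dup  -> [13, 13, 13]
swap -> [13, 13, 13]
rot  -> [13, 13, 13]

[13, 13, 13]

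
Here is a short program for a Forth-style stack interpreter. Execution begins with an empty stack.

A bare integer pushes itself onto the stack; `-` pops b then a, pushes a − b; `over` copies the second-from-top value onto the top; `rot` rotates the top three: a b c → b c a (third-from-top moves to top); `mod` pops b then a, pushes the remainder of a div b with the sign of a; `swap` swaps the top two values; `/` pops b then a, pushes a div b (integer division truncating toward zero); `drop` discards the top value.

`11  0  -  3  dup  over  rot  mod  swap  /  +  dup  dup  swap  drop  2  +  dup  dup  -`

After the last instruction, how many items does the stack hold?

3

11   → 11
0    → 11 0
-    → 11
3    → 11 3
dup  → 11 3 3
over → 11 3 3 3
rot  → 11 3 3 3
mod  → 11 3 0
swap → 11 0 3
/    → 11 0
+    → 11
dup  → 11 11
dup  → 11 11 11
swap → 11 11 11
drop → 11 11
2    → 11 11 2
+    → 11 13
dup  → 11 13 13
dup  → 11 13 13 13
-    → 11 13 0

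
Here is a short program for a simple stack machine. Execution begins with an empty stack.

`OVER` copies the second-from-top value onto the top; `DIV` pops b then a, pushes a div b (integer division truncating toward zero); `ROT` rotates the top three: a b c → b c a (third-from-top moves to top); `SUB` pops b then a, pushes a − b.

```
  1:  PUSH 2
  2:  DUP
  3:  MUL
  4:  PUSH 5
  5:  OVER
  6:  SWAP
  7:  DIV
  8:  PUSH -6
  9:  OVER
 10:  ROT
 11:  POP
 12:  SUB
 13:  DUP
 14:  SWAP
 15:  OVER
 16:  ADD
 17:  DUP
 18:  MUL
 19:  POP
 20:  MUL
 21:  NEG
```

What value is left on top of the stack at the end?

PUSH 2   2
DUP      2 2
MUL      4
PUSH 5   4 5
OVER     4 5 4
SWAP     4 4 5
DIV      4 0
PUSH -6  4 0 -6
OVER     4 0 -6 0
ROT      4 -6 0 0
POP      4 -6 0
SUB      4 -6
DUP      4 -6 -6
SWAP     4 -6 -6
OVER     4 -6 -6 -6
ADD      4 -6 -12
DUP      4 -6 -12 -12
MUL      4 -6 144
POP      4 -6
MUL      -24
NEG      24

24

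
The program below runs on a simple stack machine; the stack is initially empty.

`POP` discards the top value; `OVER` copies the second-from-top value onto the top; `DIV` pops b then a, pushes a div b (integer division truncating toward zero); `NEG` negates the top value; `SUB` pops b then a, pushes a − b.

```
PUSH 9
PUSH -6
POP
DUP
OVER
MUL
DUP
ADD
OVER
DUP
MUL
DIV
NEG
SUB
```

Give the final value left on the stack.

PUSH 9  : [9]
PUSH -6 : [9, -6]
POP     : [9]
DUP     : [9, 9]
OVER    : [9, 9, 9]
MUL     : [9, 81]
DUP     : [9, 81, 81]
ADD     : [9, 162]
OVER    : [9, 162, 9]
DUP     : [9, 162, 9, 9]
MUL     : [9, 162, 81]
DIV     : [9, 2]
NEG     : [9, -2]
SUB     : [11]

11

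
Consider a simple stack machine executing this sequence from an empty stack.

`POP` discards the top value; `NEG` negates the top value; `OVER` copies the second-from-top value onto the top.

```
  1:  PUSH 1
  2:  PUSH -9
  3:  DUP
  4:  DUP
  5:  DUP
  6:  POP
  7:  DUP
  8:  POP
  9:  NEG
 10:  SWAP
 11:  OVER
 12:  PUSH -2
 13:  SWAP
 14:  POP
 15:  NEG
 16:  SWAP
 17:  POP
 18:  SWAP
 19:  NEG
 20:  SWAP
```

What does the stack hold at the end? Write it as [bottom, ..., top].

PUSH 1  → 1
PUSH -9 → 1 -9
DUP     → 1 -9 -9
DUP     → 1 -9 -9 -9
DUP     → 1 -9 -9 -9 -9
POP     → 1 -9 -9 -9
DUP     → 1 -9 -9 -9 -9
POP     → 1 -9 -9 -9
NEG     → 1 -9 -9 9
SWAP    → 1 -9 9 -9
OVER    → 1 -9 9 -9 9
PUSH -2 → 1 -9 9 -9 9 -2
SWAP    → 1 -9 9 -9 -2 9
POP     → 1 -9 9 -9 -2
NEG     → 1 -9 9 -9 2
SWAP    → 1 -9 9 2 -9
POP     → 1 -9 9 2
SWAP    → 1 -9 2 9
NEG     → 1 -9 2 -9
SWAP    → 1 -9 -9 2

[1, -9, -9, 2]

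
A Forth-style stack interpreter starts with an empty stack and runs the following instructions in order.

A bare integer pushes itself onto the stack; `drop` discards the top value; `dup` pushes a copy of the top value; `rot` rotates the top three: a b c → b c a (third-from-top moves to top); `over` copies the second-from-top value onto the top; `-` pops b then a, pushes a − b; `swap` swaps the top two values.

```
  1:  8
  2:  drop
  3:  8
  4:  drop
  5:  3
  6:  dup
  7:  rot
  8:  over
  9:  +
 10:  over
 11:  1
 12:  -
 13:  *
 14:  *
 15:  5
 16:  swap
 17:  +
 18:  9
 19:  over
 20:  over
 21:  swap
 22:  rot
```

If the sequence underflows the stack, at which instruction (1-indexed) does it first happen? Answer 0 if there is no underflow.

7

8     8
drop  (empty)
8     8
drop  (empty)
3     3
dup   3 3
rot  — needs 3 operands, stack has 2 → underflow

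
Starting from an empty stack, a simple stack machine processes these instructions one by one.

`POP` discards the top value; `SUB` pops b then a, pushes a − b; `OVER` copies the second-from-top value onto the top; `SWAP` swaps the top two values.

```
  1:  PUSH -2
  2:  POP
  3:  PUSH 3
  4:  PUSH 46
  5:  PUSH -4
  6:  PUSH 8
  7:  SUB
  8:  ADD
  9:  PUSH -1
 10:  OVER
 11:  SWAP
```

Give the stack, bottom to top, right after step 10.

[3, 34, -1, 34]

PUSH -2 -> -2
POP     -> (empty)
PUSH 3  -> 3
PUSH 46 -> 3 46
PUSH -4 -> 3 46 -4
PUSH 8  -> 3 46 -4 8
SUB     -> 3 46 -12
ADD     -> 3 34
PUSH -1 -> 3 34 -1
OVER    -> 3 34 -1 34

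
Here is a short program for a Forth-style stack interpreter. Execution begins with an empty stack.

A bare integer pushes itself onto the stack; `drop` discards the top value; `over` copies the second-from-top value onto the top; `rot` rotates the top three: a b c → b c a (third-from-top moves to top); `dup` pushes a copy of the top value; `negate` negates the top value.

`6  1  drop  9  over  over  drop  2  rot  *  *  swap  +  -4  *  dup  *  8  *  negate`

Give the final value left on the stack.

-1663488

6       [6]
1       [6, 1]
drop    [6]
9       [6, 9]
over    [6, 9, 6]
over    [6, 9, 6, 9]
drop    [6, 9, 6]
2       [6, 9, 6, 2]
rot     [6, 6, 2, 9]
*       [6, 6, 18]
*       [6, 108]
swap    [108, 6]
+       [114]
-4      [114, -4]
*       [-456]
dup     [-456, -456]
*       [207936]
8       [207936, 8]
*       [1663488]
negate  [-1663488]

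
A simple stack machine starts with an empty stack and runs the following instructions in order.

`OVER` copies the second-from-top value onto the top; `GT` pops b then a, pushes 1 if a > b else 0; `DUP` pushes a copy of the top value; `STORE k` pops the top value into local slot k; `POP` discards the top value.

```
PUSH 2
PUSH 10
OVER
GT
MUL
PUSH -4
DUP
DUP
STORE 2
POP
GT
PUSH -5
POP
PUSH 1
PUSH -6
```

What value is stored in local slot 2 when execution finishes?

-4

PUSH 2   2
PUSH 10  2 10
OVER     2 10 2
GT       2 1
MUL      2
PUSH -4  2 -4
DUP      2 -4 -4
DUP      2 -4 -4 -4
STORE 2  2 -4 -4
POP      2 -4
GT       1
PUSH -5  1 -5
POP      1
PUSH 1   1 1
PUSH -6  1 1 -6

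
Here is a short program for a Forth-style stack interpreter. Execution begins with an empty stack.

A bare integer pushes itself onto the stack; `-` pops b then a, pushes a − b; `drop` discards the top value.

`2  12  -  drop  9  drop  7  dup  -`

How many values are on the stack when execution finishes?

1

2     2
12    2 12
-     -10
drop  (empty)
9     9
drop  (empty)
7     7
dup   7 7
-     0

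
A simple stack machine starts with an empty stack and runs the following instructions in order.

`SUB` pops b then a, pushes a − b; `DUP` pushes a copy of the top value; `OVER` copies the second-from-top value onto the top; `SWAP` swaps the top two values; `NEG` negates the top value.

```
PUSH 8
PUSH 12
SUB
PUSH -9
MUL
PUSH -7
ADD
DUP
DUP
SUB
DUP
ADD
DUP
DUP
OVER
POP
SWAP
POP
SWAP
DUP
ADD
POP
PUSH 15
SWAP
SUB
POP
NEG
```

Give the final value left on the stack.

PUSH 8  -> 8
PUSH 12 -> 8 12
SUB     -> -4
PUSH -9 -> -4 -9
MUL     -> 36
PUSH -7 -> 36 -7
ADD     -> 29
DUP     -> 29 29
DUP     -> 29 29 29
SUB     -> 29 0
DUP     -> 29 0 0
ADD     -> 29 0
DUP     -> 29 0 0
DUP     -> 29 0 0 0
OVER    -> 29 0 0 0 0
POP     -> 29 0 0 0
SWAP    -> 29 0 0 0
POP     -> 29 0 0
SWAP    -> 29 0 0
DUP     -> 29 0 0 0
ADD     -> 29 0 0
POP     -> 29 0
PUSH 15 -> 29 0 15
SWAP    -> 29 15 0
SUB     -> 29 15
POP     -> 29
NEG     -> -29

-29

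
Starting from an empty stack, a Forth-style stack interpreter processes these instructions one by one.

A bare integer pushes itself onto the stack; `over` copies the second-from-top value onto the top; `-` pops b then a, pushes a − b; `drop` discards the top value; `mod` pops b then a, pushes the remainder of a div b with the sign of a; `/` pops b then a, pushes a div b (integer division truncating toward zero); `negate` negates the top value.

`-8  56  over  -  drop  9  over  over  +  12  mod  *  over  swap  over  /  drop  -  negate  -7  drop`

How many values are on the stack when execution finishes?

1

-8      -8
56      -8 56
over    -8 56 -8
-       -8 64
drop    -8
9       -8 9
over    -8 9 -8
over    -8 9 -8 9
+       -8 9 1
12      -8 9 1 12
mod     -8 9 1
*       -8 9
over    -8 9 -8
swap    -8 -8 9
over    -8 -8 9 -8
/       -8 -8 -1
drop    -8 -8
-       0
negate  0
-7      0 -7
drop    0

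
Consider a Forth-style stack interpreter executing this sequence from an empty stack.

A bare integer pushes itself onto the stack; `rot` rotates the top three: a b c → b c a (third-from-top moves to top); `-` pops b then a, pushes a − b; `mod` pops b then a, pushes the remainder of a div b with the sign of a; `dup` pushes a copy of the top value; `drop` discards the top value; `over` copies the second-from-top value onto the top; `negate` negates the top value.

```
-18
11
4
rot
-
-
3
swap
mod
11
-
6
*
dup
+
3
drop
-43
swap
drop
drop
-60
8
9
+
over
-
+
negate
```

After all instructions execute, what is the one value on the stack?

-17

-18    → [-18]
11     → [-18, 11]
4      → [-18, 11, 4]
rot    → [11, 4, -18]
-      → [11, 22]
-      → [-11]
3      → [-11, 3]
swap   → [3, -11]
mod    → [3]
11     → [3, 11]
-      → [-8]
6      → [-8, 6]
*      → [-48]
dup    → [-48, -48]
+      → [-96]
3      → [-96, 3]
drop   → [-96]
-43    → [-96, -43]
swap   → [-43, -96]
drop   → [-43]
drop   → []
-60    → [-60]
8      → [-60, 8]
9      → [-60, 8, 9]
+      → [-60, 17]
over   → [-60, 17, -60]
-      → [-60, 77]
+      → [17]
negate → [-17]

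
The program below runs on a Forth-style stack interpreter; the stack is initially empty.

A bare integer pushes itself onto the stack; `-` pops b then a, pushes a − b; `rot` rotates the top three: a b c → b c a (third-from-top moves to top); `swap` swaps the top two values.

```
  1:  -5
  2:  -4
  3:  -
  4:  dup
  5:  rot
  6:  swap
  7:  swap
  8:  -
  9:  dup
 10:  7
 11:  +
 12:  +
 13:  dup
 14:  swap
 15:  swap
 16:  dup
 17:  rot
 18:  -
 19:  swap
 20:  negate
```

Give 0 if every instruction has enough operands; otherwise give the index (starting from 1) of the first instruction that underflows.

5

-5  : -5
-4  : -5 -4
-   : -1
dup : -1 -1
rot  — needs 3 operands, stack has 2 → underflow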